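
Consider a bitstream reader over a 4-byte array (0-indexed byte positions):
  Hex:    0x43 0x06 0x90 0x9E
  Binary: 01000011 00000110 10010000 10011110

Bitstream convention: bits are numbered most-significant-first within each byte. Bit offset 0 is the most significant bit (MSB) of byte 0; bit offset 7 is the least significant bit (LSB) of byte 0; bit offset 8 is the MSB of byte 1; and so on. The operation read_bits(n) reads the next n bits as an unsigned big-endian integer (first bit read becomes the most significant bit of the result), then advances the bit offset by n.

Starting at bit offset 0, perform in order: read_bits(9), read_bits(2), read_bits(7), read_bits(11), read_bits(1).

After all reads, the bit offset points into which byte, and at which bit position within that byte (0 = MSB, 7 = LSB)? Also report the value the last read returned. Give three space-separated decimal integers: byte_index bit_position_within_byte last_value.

Read 1: bits[0:9] width=9 -> value=134 (bin 010000110); offset now 9 = byte 1 bit 1; 23 bits remain
Read 2: bits[9:11] width=2 -> value=0 (bin 00); offset now 11 = byte 1 bit 3; 21 bits remain
Read 3: bits[11:18] width=7 -> value=26 (bin 0011010); offset now 18 = byte 2 bit 2; 14 bits remain
Read 4: bits[18:29] width=11 -> value=531 (bin 01000010011); offset now 29 = byte 3 bit 5; 3 bits remain
Read 5: bits[29:30] width=1 -> value=1 (bin 1); offset now 30 = byte 3 bit 6; 2 bits remain

Answer: 3 6 1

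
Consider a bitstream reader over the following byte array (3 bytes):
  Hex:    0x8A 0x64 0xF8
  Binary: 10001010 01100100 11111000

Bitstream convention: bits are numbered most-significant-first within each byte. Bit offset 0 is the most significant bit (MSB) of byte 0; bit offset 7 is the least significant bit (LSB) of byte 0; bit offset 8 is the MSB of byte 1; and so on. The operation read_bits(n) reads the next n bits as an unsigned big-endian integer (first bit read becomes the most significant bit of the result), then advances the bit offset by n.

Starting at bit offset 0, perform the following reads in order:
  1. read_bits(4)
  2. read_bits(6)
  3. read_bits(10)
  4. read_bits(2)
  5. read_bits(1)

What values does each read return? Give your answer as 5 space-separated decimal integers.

Answer: 8 41 591 2 0

Derivation:
Read 1: bits[0:4] width=4 -> value=8 (bin 1000); offset now 4 = byte 0 bit 4; 20 bits remain
Read 2: bits[4:10] width=6 -> value=41 (bin 101001); offset now 10 = byte 1 bit 2; 14 bits remain
Read 3: bits[10:20] width=10 -> value=591 (bin 1001001111); offset now 20 = byte 2 bit 4; 4 bits remain
Read 4: bits[20:22] width=2 -> value=2 (bin 10); offset now 22 = byte 2 bit 6; 2 bits remain
Read 5: bits[22:23] width=1 -> value=0 (bin 0); offset now 23 = byte 2 bit 7; 1 bits remain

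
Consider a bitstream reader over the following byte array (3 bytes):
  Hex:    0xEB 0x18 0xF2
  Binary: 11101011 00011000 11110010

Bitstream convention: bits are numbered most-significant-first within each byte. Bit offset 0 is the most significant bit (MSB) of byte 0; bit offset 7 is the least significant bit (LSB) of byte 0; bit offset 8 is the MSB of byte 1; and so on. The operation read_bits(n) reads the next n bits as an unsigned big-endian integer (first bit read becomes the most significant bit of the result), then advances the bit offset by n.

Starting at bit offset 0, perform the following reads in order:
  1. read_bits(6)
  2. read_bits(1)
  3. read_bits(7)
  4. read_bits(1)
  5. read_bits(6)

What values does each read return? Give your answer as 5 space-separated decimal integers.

Answer: 58 1 70 0 30

Derivation:
Read 1: bits[0:6] width=6 -> value=58 (bin 111010); offset now 6 = byte 0 bit 6; 18 bits remain
Read 2: bits[6:7] width=1 -> value=1 (bin 1); offset now 7 = byte 0 bit 7; 17 bits remain
Read 3: bits[7:14] width=7 -> value=70 (bin 1000110); offset now 14 = byte 1 bit 6; 10 bits remain
Read 4: bits[14:15] width=1 -> value=0 (bin 0); offset now 15 = byte 1 bit 7; 9 bits remain
Read 5: bits[15:21] width=6 -> value=30 (bin 011110); offset now 21 = byte 2 bit 5; 3 bits remain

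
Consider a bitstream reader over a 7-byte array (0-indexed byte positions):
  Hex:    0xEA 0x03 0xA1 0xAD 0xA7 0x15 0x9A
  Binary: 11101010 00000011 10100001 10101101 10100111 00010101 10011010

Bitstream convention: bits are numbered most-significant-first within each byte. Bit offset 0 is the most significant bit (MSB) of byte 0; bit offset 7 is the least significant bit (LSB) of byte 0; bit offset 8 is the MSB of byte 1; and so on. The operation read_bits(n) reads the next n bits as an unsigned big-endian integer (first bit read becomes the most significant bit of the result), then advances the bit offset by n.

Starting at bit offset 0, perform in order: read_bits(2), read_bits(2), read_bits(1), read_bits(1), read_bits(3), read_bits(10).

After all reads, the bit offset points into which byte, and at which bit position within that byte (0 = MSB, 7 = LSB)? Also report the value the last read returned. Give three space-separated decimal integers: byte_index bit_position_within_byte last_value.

Answer: 2 3 29

Derivation:
Read 1: bits[0:2] width=2 -> value=3 (bin 11); offset now 2 = byte 0 bit 2; 54 bits remain
Read 2: bits[2:4] width=2 -> value=2 (bin 10); offset now 4 = byte 0 bit 4; 52 bits remain
Read 3: bits[4:5] width=1 -> value=1 (bin 1); offset now 5 = byte 0 bit 5; 51 bits remain
Read 4: bits[5:6] width=1 -> value=0 (bin 0); offset now 6 = byte 0 bit 6; 50 bits remain
Read 5: bits[6:9] width=3 -> value=4 (bin 100); offset now 9 = byte 1 bit 1; 47 bits remain
Read 6: bits[9:19] width=10 -> value=29 (bin 0000011101); offset now 19 = byte 2 bit 3; 37 bits remain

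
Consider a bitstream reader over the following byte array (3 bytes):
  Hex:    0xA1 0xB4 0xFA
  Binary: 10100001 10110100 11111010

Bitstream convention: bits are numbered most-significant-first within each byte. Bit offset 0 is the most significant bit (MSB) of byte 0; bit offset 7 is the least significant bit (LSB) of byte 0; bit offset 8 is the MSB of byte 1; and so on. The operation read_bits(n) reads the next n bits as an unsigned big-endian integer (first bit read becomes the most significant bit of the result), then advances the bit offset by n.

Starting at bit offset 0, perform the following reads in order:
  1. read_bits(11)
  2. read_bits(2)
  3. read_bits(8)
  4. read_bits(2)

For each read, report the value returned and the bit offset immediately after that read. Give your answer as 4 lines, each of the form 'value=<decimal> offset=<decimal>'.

Answer: value=1293 offset=11
value=2 offset=13
value=159 offset=21
value=1 offset=23

Derivation:
Read 1: bits[0:11] width=11 -> value=1293 (bin 10100001101); offset now 11 = byte 1 bit 3; 13 bits remain
Read 2: bits[11:13] width=2 -> value=2 (bin 10); offset now 13 = byte 1 bit 5; 11 bits remain
Read 3: bits[13:21] width=8 -> value=159 (bin 10011111); offset now 21 = byte 2 bit 5; 3 bits remain
Read 4: bits[21:23] width=2 -> value=1 (bin 01); offset now 23 = byte 2 bit 7; 1 bits remain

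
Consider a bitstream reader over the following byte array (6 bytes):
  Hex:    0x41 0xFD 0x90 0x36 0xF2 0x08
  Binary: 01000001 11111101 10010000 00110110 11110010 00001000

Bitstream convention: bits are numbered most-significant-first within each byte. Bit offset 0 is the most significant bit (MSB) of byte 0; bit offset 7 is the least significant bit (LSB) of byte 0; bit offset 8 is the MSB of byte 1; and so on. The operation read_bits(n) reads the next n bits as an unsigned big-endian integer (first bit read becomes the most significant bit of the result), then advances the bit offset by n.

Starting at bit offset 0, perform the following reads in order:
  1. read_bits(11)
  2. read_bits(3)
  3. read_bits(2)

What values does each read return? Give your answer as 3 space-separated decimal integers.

Read 1: bits[0:11] width=11 -> value=527 (bin 01000001111); offset now 11 = byte 1 bit 3; 37 bits remain
Read 2: bits[11:14] width=3 -> value=7 (bin 111); offset now 14 = byte 1 bit 6; 34 bits remain
Read 3: bits[14:16] width=2 -> value=1 (bin 01); offset now 16 = byte 2 bit 0; 32 bits remain

Answer: 527 7 1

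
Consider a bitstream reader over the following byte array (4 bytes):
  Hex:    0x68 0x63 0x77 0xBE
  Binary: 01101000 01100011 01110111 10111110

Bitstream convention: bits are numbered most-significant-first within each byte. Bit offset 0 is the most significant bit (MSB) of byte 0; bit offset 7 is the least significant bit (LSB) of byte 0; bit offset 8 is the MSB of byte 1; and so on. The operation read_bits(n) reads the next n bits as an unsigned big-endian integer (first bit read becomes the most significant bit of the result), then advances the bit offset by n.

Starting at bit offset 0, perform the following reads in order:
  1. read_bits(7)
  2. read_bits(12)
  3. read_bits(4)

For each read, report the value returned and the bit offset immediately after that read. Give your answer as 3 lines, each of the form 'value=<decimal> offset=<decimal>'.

Answer: value=52 offset=7
value=795 offset=19
value=11 offset=23

Derivation:
Read 1: bits[0:7] width=7 -> value=52 (bin 0110100); offset now 7 = byte 0 bit 7; 25 bits remain
Read 2: bits[7:19] width=12 -> value=795 (bin 001100011011); offset now 19 = byte 2 bit 3; 13 bits remain
Read 3: bits[19:23] width=4 -> value=11 (bin 1011); offset now 23 = byte 2 bit 7; 9 bits remain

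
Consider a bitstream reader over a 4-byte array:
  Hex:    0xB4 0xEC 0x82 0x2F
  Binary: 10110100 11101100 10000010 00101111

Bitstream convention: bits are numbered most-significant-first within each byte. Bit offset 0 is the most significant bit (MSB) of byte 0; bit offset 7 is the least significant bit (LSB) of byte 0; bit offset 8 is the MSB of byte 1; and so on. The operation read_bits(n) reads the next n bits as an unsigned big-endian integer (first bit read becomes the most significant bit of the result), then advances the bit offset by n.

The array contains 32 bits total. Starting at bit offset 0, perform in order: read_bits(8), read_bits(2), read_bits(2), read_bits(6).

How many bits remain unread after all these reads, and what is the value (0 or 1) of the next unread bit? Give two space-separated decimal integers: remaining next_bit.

Read 1: bits[0:8] width=8 -> value=180 (bin 10110100); offset now 8 = byte 1 bit 0; 24 bits remain
Read 2: bits[8:10] width=2 -> value=3 (bin 11); offset now 10 = byte 1 bit 2; 22 bits remain
Read 3: bits[10:12] width=2 -> value=2 (bin 10); offset now 12 = byte 1 bit 4; 20 bits remain
Read 4: bits[12:18] width=6 -> value=50 (bin 110010); offset now 18 = byte 2 bit 2; 14 bits remain

Answer: 14 0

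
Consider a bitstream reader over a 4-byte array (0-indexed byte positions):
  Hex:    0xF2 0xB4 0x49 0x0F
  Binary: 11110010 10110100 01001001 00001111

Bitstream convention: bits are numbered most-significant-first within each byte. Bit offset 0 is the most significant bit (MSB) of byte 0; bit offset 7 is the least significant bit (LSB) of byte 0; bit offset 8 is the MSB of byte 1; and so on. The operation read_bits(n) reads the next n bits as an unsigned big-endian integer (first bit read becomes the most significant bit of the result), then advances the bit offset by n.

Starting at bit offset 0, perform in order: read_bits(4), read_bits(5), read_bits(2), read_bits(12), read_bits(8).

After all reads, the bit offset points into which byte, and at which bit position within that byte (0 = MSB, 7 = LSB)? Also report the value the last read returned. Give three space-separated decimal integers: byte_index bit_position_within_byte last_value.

Read 1: bits[0:4] width=4 -> value=15 (bin 1111); offset now 4 = byte 0 bit 4; 28 bits remain
Read 2: bits[4:9] width=5 -> value=5 (bin 00101); offset now 9 = byte 1 bit 1; 23 bits remain
Read 3: bits[9:11] width=2 -> value=1 (bin 01); offset now 11 = byte 1 bit 3; 21 bits remain
Read 4: bits[11:23] width=12 -> value=2596 (bin 101000100100); offset now 23 = byte 2 bit 7; 9 bits remain
Read 5: bits[23:31] width=8 -> value=135 (bin 10000111); offset now 31 = byte 3 bit 7; 1 bits remain

Answer: 3 7 135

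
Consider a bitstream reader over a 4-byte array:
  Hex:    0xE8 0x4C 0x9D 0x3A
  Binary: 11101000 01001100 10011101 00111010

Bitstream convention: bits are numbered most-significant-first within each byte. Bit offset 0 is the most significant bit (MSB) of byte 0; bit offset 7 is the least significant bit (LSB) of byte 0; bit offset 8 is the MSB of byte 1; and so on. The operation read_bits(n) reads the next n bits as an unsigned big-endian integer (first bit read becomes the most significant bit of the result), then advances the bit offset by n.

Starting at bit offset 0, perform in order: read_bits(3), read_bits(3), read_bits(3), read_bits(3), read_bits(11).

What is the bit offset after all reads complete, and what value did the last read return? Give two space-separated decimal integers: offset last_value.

Answer: 23 1614

Derivation:
Read 1: bits[0:3] width=3 -> value=7 (bin 111); offset now 3 = byte 0 bit 3; 29 bits remain
Read 2: bits[3:6] width=3 -> value=2 (bin 010); offset now 6 = byte 0 bit 6; 26 bits remain
Read 3: bits[6:9] width=3 -> value=0 (bin 000); offset now 9 = byte 1 bit 1; 23 bits remain
Read 4: bits[9:12] width=3 -> value=4 (bin 100); offset now 12 = byte 1 bit 4; 20 bits remain
Read 5: bits[12:23] width=11 -> value=1614 (bin 11001001110); offset now 23 = byte 2 bit 7; 9 bits remain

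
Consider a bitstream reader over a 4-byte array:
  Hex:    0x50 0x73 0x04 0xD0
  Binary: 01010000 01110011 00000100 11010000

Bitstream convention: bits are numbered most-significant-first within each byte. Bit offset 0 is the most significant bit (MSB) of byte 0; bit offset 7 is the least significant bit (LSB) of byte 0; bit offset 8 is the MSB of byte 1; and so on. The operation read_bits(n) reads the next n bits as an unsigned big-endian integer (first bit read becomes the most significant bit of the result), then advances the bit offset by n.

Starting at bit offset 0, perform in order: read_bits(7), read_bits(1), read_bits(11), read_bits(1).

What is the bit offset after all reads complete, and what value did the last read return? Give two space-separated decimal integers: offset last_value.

Read 1: bits[0:7] width=7 -> value=40 (bin 0101000); offset now 7 = byte 0 bit 7; 25 bits remain
Read 2: bits[7:8] width=1 -> value=0 (bin 0); offset now 8 = byte 1 bit 0; 24 bits remain
Read 3: bits[8:19] width=11 -> value=920 (bin 01110011000); offset now 19 = byte 2 bit 3; 13 bits remain
Read 4: bits[19:20] width=1 -> value=0 (bin 0); offset now 20 = byte 2 bit 4; 12 bits remain

Answer: 20 0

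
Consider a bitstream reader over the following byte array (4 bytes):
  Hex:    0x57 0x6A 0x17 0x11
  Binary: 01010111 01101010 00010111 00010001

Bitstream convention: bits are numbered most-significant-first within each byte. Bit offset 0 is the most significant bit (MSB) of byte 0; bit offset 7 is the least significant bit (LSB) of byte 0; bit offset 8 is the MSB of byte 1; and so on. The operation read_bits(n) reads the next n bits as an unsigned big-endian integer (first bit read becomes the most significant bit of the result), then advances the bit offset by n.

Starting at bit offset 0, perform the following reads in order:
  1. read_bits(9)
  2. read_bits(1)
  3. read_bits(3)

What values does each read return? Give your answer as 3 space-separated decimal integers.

Read 1: bits[0:9] width=9 -> value=174 (bin 010101110); offset now 9 = byte 1 bit 1; 23 bits remain
Read 2: bits[9:10] width=1 -> value=1 (bin 1); offset now 10 = byte 1 bit 2; 22 bits remain
Read 3: bits[10:13] width=3 -> value=5 (bin 101); offset now 13 = byte 1 bit 5; 19 bits remain

Answer: 174 1 5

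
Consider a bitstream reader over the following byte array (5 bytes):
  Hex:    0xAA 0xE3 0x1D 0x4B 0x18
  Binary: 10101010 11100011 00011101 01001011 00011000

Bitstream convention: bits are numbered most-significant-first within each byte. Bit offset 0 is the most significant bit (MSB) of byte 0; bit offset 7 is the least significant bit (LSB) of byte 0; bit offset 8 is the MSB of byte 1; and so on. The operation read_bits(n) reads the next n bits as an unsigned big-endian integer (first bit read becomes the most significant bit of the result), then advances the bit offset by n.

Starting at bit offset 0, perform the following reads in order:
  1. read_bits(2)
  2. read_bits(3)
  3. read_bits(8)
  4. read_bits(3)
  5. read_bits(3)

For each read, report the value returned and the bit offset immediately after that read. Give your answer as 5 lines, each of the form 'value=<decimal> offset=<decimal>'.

Answer: value=2 offset=2
value=5 offset=5
value=92 offset=13
value=3 offset=16
value=0 offset=19

Derivation:
Read 1: bits[0:2] width=2 -> value=2 (bin 10); offset now 2 = byte 0 bit 2; 38 bits remain
Read 2: bits[2:5] width=3 -> value=5 (bin 101); offset now 5 = byte 0 bit 5; 35 bits remain
Read 3: bits[5:13] width=8 -> value=92 (bin 01011100); offset now 13 = byte 1 bit 5; 27 bits remain
Read 4: bits[13:16] width=3 -> value=3 (bin 011); offset now 16 = byte 2 bit 0; 24 bits remain
Read 5: bits[16:19] width=3 -> value=0 (bin 000); offset now 19 = byte 2 bit 3; 21 bits remain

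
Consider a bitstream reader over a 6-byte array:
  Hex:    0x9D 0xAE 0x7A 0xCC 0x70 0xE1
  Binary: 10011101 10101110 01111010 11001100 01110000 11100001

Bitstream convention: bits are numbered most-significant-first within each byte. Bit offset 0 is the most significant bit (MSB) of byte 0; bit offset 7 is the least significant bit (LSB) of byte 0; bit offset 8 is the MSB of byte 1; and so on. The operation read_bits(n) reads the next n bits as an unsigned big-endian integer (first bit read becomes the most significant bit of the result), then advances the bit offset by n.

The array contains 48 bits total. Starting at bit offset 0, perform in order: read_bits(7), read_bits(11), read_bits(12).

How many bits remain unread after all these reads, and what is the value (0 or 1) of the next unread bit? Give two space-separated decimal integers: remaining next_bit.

Read 1: bits[0:7] width=7 -> value=78 (bin 1001110); offset now 7 = byte 0 bit 7; 41 bits remain
Read 2: bits[7:18] width=11 -> value=1721 (bin 11010111001); offset now 18 = byte 2 bit 2; 30 bits remain
Read 3: bits[18:30] width=12 -> value=3763 (bin 111010110011); offset now 30 = byte 3 bit 6; 18 bits remain

Answer: 18 0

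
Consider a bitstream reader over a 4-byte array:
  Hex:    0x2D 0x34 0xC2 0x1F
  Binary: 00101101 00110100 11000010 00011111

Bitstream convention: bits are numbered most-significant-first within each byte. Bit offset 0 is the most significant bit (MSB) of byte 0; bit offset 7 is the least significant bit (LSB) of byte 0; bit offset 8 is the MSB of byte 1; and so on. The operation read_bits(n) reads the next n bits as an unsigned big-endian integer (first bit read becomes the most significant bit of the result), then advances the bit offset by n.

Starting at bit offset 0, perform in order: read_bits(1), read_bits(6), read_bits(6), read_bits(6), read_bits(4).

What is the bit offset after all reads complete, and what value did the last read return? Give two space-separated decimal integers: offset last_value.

Answer: 23 1

Derivation:
Read 1: bits[0:1] width=1 -> value=0 (bin 0); offset now 1 = byte 0 bit 1; 31 bits remain
Read 2: bits[1:7] width=6 -> value=22 (bin 010110); offset now 7 = byte 0 bit 7; 25 bits remain
Read 3: bits[7:13] width=6 -> value=38 (bin 100110); offset now 13 = byte 1 bit 5; 19 bits remain
Read 4: bits[13:19] width=6 -> value=38 (bin 100110); offset now 19 = byte 2 bit 3; 13 bits remain
Read 5: bits[19:23] width=4 -> value=1 (bin 0001); offset now 23 = byte 2 bit 7; 9 bits remain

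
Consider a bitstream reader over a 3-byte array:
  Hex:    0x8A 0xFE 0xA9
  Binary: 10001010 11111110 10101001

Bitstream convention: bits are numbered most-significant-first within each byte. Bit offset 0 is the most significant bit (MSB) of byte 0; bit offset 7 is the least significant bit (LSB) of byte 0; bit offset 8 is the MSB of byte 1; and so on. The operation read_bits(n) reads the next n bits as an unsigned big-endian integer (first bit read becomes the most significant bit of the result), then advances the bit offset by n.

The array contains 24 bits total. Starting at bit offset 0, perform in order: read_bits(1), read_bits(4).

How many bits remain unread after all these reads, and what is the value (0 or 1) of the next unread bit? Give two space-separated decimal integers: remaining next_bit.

Read 1: bits[0:1] width=1 -> value=1 (bin 1); offset now 1 = byte 0 bit 1; 23 bits remain
Read 2: bits[1:5] width=4 -> value=1 (bin 0001); offset now 5 = byte 0 bit 5; 19 bits remain

Answer: 19 0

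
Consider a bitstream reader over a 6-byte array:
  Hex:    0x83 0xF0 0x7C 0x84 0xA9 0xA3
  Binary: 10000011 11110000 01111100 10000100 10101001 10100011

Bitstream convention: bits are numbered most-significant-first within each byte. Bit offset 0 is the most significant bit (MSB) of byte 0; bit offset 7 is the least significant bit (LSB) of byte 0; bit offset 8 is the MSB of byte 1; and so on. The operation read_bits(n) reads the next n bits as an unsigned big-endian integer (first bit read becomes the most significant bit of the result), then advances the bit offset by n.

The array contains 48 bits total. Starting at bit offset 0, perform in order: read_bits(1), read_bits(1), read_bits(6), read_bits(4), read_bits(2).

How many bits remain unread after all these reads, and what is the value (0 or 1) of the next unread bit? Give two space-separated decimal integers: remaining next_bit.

Read 1: bits[0:1] width=1 -> value=1 (bin 1); offset now 1 = byte 0 bit 1; 47 bits remain
Read 2: bits[1:2] width=1 -> value=0 (bin 0); offset now 2 = byte 0 bit 2; 46 bits remain
Read 3: bits[2:8] width=6 -> value=3 (bin 000011); offset now 8 = byte 1 bit 0; 40 bits remain
Read 4: bits[8:12] width=4 -> value=15 (bin 1111); offset now 12 = byte 1 bit 4; 36 bits remain
Read 5: bits[12:14] width=2 -> value=0 (bin 00); offset now 14 = byte 1 bit 6; 34 bits remain

Answer: 34 0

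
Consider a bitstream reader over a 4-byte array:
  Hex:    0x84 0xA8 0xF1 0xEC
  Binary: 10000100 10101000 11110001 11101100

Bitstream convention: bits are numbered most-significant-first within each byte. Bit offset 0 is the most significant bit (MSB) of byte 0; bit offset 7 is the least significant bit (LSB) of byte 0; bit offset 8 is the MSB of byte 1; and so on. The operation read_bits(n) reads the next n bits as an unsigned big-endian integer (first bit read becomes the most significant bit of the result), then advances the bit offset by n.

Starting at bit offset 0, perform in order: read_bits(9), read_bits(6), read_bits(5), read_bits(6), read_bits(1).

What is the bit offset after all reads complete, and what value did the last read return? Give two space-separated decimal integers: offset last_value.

Read 1: bits[0:9] width=9 -> value=265 (bin 100001001); offset now 9 = byte 1 bit 1; 23 bits remain
Read 2: bits[9:15] width=6 -> value=20 (bin 010100); offset now 15 = byte 1 bit 7; 17 bits remain
Read 3: bits[15:20] width=5 -> value=15 (bin 01111); offset now 20 = byte 2 bit 4; 12 bits remain
Read 4: bits[20:26] width=6 -> value=7 (bin 000111); offset now 26 = byte 3 bit 2; 6 bits remain
Read 5: bits[26:27] width=1 -> value=1 (bin 1); offset now 27 = byte 3 bit 3; 5 bits remain

Answer: 27 1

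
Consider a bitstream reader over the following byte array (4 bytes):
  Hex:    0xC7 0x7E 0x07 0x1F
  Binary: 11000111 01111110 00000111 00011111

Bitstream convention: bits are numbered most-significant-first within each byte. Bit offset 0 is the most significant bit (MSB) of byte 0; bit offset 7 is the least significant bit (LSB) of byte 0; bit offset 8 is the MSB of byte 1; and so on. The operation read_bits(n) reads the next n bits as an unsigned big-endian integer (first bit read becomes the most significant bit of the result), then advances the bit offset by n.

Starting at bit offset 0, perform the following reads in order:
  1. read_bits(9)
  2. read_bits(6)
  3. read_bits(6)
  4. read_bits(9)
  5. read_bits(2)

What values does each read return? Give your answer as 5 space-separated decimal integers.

Read 1: bits[0:9] width=9 -> value=398 (bin 110001110); offset now 9 = byte 1 bit 1; 23 bits remain
Read 2: bits[9:15] width=6 -> value=63 (bin 111111); offset now 15 = byte 1 bit 7; 17 bits remain
Read 3: bits[15:21] width=6 -> value=0 (bin 000000); offset now 21 = byte 2 bit 5; 11 bits remain
Read 4: bits[21:30] width=9 -> value=455 (bin 111000111); offset now 30 = byte 3 bit 6; 2 bits remain
Read 5: bits[30:32] width=2 -> value=3 (bin 11); offset now 32 = byte 4 bit 0; 0 bits remain

Answer: 398 63 0 455 3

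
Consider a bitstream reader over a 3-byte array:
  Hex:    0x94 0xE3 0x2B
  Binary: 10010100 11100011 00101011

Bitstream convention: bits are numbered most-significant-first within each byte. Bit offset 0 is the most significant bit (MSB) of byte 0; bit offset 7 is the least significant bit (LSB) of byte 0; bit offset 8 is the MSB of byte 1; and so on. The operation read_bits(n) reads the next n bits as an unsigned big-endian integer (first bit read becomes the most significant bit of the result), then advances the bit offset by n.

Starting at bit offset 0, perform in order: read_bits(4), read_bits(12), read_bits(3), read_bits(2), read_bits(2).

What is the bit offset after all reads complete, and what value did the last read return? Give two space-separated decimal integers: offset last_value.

Answer: 23 1

Derivation:
Read 1: bits[0:4] width=4 -> value=9 (bin 1001); offset now 4 = byte 0 bit 4; 20 bits remain
Read 2: bits[4:16] width=12 -> value=1251 (bin 010011100011); offset now 16 = byte 2 bit 0; 8 bits remain
Read 3: bits[16:19] width=3 -> value=1 (bin 001); offset now 19 = byte 2 bit 3; 5 bits remain
Read 4: bits[19:21] width=2 -> value=1 (bin 01); offset now 21 = byte 2 bit 5; 3 bits remain
Read 5: bits[21:23] width=2 -> value=1 (bin 01); offset now 23 = byte 2 bit 7; 1 bits remain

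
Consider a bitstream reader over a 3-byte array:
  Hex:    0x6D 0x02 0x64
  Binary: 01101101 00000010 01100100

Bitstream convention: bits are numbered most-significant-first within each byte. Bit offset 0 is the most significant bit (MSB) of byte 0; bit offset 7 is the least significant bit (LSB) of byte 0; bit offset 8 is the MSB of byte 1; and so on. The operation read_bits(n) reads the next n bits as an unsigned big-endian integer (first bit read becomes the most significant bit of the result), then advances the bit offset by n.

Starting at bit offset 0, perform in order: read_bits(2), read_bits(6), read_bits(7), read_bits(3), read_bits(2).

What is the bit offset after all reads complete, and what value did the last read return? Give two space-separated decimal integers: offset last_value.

Answer: 20 2

Derivation:
Read 1: bits[0:2] width=2 -> value=1 (bin 01); offset now 2 = byte 0 bit 2; 22 bits remain
Read 2: bits[2:8] width=6 -> value=45 (bin 101101); offset now 8 = byte 1 bit 0; 16 bits remain
Read 3: bits[8:15] width=7 -> value=1 (bin 0000001); offset now 15 = byte 1 bit 7; 9 bits remain
Read 4: bits[15:18] width=3 -> value=1 (bin 001); offset now 18 = byte 2 bit 2; 6 bits remain
Read 5: bits[18:20] width=2 -> value=2 (bin 10); offset now 20 = byte 2 bit 4; 4 bits remain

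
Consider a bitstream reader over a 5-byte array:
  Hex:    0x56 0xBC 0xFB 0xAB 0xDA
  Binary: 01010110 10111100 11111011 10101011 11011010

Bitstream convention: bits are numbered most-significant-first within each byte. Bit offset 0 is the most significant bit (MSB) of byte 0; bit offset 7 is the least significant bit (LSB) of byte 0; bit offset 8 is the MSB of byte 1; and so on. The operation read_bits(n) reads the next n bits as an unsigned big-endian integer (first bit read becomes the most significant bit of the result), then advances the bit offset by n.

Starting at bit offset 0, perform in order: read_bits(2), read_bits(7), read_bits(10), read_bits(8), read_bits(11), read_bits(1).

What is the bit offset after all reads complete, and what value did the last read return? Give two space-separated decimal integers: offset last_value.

Read 1: bits[0:2] width=2 -> value=1 (bin 01); offset now 2 = byte 0 bit 2; 38 bits remain
Read 2: bits[2:9] width=7 -> value=45 (bin 0101101); offset now 9 = byte 1 bit 1; 31 bits remain
Read 3: bits[9:19] width=10 -> value=487 (bin 0111100111); offset now 19 = byte 2 bit 3; 21 bits remain
Read 4: bits[19:27] width=8 -> value=221 (bin 11011101); offset now 27 = byte 3 bit 3; 13 bits remain
Read 5: bits[27:38] width=11 -> value=758 (bin 01011110110); offset now 38 = byte 4 bit 6; 2 bits remain
Read 6: bits[38:39] width=1 -> value=1 (bin 1); offset now 39 = byte 4 bit 7; 1 bits remain

Answer: 39 1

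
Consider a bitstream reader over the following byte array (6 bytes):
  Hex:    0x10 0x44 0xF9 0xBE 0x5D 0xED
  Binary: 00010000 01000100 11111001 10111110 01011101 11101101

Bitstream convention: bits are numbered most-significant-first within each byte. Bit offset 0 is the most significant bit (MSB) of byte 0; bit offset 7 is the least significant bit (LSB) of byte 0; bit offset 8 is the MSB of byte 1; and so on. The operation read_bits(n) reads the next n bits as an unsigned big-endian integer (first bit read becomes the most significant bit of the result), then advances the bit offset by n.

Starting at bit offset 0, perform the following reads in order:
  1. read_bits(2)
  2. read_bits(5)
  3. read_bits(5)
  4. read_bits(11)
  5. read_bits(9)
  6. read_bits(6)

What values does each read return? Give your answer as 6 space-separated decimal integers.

Answer: 0 8 4 636 446 23

Derivation:
Read 1: bits[0:2] width=2 -> value=0 (bin 00); offset now 2 = byte 0 bit 2; 46 bits remain
Read 2: bits[2:7] width=5 -> value=8 (bin 01000); offset now 7 = byte 0 bit 7; 41 bits remain
Read 3: bits[7:12] width=5 -> value=4 (bin 00100); offset now 12 = byte 1 bit 4; 36 bits remain
Read 4: bits[12:23] width=11 -> value=636 (bin 01001111100); offset now 23 = byte 2 bit 7; 25 bits remain
Read 5: bits[23:32] width=9 -> value=446 (bin 110111110); offset now 32 = byte 4 bit 0; 16 bits remain
Read 6: bits[32:38] width=6 -> value=23 (bin 010111); offset now 38 = byte 4 bit 6; 10 bits remain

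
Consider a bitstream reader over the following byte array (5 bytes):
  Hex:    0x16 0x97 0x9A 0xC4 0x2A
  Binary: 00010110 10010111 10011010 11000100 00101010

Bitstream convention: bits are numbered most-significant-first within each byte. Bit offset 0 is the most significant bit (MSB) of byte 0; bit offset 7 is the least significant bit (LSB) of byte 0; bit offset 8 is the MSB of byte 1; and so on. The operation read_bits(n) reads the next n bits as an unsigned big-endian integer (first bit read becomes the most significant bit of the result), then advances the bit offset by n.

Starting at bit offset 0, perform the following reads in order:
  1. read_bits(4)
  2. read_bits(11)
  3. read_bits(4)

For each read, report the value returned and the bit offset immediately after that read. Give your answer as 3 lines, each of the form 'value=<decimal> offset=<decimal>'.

Answer: value=1 offset=4
value=843 offset=15
value=12 offset=19

Derivation:
Read 1: bits[0:4] width=4 -> value=1 (bin 0001); offset now 4 = byte 0 bit 4; 36 bits remain
Read 2: bits[4:15] width=11 -> value=843 (bin 01101001011); offset now 15 = byte 1 bit 7; 25 bits remain
Read 3: bits[15:19] width=4 -> value=12 (bin 1100); offset now 19 = byte 2 bit 3; 21 bits remain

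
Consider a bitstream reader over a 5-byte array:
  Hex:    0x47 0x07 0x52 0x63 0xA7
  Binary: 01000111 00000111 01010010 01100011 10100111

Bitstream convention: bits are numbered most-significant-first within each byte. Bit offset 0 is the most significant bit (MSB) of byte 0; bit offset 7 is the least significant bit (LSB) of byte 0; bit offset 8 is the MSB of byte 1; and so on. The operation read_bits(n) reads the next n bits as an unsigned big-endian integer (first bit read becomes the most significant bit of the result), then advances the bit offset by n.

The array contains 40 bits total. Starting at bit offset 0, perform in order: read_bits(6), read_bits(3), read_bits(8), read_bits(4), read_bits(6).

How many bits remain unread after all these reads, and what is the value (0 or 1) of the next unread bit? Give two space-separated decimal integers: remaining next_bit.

Read 1: bits[0:6] width=6 -> value=17 (bin 010001); offset now 6 = byte 0 bit 6; 34 bits remain
Read 2: bits[6:9] width=3 -> value=6 (bin 110); offset now 9 = byte 1 bit 1; 31 bits remain
Read 3: bits[9:17] width=8 -> value=14 (bin 00001110); offset now 17 = byte 2 bit 1; 23 bits remain
Read 4: bits[17:21] width=4 -> value=10 (bin 1010); offset now 21 = byte 2 bit 5; 19 bits remain
Read 5: bits[21:27] width=6 -> value=19 (bin 010011); offset now 27 = byte 3 bit 3; 13 bits remain

Answer: 13 0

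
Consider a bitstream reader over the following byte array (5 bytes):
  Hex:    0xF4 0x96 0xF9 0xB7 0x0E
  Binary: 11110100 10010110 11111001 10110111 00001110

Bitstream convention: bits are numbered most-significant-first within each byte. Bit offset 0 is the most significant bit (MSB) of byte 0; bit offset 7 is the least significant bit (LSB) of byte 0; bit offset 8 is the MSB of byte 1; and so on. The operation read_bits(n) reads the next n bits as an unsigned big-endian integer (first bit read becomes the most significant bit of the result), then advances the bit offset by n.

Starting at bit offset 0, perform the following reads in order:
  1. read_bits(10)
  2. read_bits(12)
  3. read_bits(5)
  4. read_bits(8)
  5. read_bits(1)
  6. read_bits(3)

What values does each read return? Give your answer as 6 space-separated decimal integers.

Read 1: bits[0:10] width=10 -> value=978 (bin 1111010010); offset now 10 = byte 1 bit 2; 30 bits remain
Read 2: bits[10:22] width=12 -> value=1470 (bin 010110111110); offset now 22 = byte 2 bit 6; 18 bits remain
Read 3: bits[22:27] width=5 -> value=13 (bin 01101); offset now 27 = byte 3 bit 3; 13 bits remain
Read 4: bits[27:35] width=8 -> value=184 (bin 10111000); offset now 35 = byte 4 bit 3; 5 bits remain
Read 5: bits[35:36] width=1 -> value=0 (bin 0); offset now 36 = byte 4 bit 4; 4 bits remain
Read 6: bits[36:39] width=3 -> value=7 (bin 111); offset now 39 = byte 4 bit 7; 1 bits remain

Answer: 978 1470 13 184 0 7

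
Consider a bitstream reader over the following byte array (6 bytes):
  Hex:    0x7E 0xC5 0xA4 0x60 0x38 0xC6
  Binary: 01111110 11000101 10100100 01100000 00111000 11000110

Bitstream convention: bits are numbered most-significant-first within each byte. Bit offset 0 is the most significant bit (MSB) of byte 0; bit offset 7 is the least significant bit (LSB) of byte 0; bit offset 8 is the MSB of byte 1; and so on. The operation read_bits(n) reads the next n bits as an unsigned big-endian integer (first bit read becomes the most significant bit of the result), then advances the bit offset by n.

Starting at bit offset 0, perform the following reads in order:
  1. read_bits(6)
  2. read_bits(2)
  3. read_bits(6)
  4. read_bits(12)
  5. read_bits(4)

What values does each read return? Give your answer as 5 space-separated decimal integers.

Answer: 31 2 49 1681 8

Derivation:
Read 1: bits[0:6] width=6 -> value=31 (bin 011111); offset now 6 = byte 0 bit 6; 42 bits remain
Read 2: bits[6:8] width=2 -> value=2 (bin 10); offset now 8 = byte 1 bit 0; 40 bits remain
Read 3: bits[8:14] width=6 -> value=49 (bin 110001); offset now 14 = byte 1 bit 6; 34 bits remain
Read 4: bits[14:26] width=12 -> value=1681 (bin 011010010001); offset now 26 = byte 3 bit 2; 22 bits remain
Read 5: bits[26:30] width=4 -> value=8 (bin 1000); offset now 30 = byte 3 bit 6; 18 bits remain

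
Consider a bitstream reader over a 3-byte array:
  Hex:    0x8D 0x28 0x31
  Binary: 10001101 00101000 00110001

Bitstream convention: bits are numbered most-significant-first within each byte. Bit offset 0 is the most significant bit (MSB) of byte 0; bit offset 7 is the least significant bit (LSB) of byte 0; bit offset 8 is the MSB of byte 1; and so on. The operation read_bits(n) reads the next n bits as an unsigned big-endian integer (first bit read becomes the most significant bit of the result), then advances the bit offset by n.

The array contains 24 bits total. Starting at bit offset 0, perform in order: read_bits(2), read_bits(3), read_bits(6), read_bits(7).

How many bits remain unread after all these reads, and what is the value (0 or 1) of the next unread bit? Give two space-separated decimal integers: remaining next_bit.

Answer: 6 1

Derivation:
Read 1: bits[0:2] width=2 -> value=2 (bin 10); offset now 2 = byte 0 bit 2; 22 bits remain
Read 2: bits[2:5] width=3 -> value=1 (bin 001); offset now 5 = byte 0 bit 5; 19 bits remain
Read 3: bits[5:11] width=6 -> value=41 (bin 101001); offset now 11 = byte 1 bit 3; 13 bits remain
Read 4: bits[11:18] width=7 -> value=32 (bin 0100000); offset now 18 = byte 2 bit 2; 6 bits remain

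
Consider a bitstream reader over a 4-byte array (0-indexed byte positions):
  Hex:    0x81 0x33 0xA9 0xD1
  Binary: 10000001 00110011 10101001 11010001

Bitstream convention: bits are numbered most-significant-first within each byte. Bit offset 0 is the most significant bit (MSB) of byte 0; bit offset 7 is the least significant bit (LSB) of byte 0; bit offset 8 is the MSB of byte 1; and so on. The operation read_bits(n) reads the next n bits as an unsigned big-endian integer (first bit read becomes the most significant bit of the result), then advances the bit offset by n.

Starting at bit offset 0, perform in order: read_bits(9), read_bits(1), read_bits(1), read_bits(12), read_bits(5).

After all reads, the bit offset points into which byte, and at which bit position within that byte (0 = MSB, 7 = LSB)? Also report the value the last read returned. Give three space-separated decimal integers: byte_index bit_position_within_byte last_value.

Answer: 3 4 29

Derivation:
Read 1: bits[0:9] width=9 -> value=258 (bin 100000010); offset now 9 = byte 1 bit 1; 23 bits remain
Read 2: bits[9:10] width=1 -> value=0 (bin 0); offset now 10 = byte 1 bit 2; 22 bits remain
Read 3: bits[10:11] width=1 -> value=1 (bin 1); offset now 11 = byte 1 bit 3; 21 bits remain
Read 4: bits[11:23] width=12 -> value=2516 (bin 100111010100); offset now 23 = byte 2 bit 7; 9 bits remain
Read 5: bits[23:28] width=5 -> value=29 (bin 11101); offset now 28 = byte 3 bit 4; 4 bits remain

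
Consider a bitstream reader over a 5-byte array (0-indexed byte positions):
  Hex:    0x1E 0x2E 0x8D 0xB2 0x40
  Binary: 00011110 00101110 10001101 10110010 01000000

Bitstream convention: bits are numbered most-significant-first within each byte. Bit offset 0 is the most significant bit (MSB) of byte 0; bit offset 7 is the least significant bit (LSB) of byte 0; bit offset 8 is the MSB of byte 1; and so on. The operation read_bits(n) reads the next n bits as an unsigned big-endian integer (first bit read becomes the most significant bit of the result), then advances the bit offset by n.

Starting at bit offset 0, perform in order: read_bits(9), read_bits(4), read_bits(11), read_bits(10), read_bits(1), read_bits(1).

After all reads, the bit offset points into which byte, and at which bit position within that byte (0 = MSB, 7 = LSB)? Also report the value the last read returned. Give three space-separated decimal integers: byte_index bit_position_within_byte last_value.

Answer: 4 4 0

Derivation:
Read 1: bits[0:9] width=9 -> value=60 (bin 000111100); offset now 9 = byte 1 bit 1; 31 bits remain
Read 2: bits[9:13] width=4 -> value=5 (bin 0101); offset now 13 = byte 1 bit 5; 27 bits remain
Read 3: bits[13:24] width=11 -> value=1677 (bin 11010001101); offset now 24 = byte 3 bit 0; 16 bits remain
Read 4: bits[24:34] width=10 -> value=713 (bin 1011001001); offset now 34 = byte 4 bit 2; 6 bits remain
Read 5: bits[34:35] width=1 -> value=0 (bin 0); offset now 35 = byte 4 bit 3; 5 bits remain
Read 6: bits[35:36] width=1 -> value=0 (bin 0); offset now 36 = byte 4 bit 4; 4 bits remain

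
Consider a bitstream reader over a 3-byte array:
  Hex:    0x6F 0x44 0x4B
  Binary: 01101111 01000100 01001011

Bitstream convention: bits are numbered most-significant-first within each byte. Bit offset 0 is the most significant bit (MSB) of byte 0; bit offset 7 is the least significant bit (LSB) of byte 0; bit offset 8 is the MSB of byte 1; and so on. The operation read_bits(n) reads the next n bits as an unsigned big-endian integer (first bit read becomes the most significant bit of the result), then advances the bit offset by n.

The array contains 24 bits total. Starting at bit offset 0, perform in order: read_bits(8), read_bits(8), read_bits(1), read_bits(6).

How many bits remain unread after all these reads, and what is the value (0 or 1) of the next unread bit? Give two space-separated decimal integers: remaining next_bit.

Read 1: bits[0:8] width=8 -> value=111 (bin 01101111); offset now 8 = byte 1 bit 0; 16 bits remain
Read 2: bits[8:16] width=8 -> value=68 (bin 01000100); offset now 16 = byte 2 bit 0; 8 bits remain
Read 3: bits[16:17] width=1 -> value=0 (bin 0); offset now 17 = byte 2 bit 1; 7 bits remain
Read 4: bits[17:23] width=6 -> value=37 (bin 100101); offset now 23 = byte 2 bit 7; 1 bits remain

Answer: 1 1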